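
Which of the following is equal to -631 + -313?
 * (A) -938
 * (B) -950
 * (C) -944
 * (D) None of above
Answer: C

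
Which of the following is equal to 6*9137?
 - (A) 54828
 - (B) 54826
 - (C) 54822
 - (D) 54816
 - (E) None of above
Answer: C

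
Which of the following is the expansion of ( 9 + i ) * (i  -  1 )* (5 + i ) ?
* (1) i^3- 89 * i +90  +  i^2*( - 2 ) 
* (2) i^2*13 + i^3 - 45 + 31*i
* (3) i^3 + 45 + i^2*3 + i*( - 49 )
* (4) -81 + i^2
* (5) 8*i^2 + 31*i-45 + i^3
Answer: 2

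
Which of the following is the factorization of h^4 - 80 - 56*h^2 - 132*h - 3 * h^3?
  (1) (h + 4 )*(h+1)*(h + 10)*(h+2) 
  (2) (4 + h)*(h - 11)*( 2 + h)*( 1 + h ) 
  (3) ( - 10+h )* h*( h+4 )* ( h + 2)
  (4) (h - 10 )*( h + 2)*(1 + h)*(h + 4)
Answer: 4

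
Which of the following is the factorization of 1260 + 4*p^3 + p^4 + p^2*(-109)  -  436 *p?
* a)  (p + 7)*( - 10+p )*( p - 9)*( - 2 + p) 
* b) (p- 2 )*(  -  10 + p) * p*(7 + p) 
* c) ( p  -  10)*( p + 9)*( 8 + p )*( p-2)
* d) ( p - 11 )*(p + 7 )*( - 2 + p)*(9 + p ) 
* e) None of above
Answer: e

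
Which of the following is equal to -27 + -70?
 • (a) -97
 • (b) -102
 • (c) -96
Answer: a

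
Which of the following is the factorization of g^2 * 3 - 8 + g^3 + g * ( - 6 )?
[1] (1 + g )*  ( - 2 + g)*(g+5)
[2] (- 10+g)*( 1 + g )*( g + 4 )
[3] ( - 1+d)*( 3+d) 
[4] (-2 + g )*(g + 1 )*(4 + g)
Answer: 4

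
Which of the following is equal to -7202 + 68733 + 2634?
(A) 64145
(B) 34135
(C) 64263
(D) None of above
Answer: D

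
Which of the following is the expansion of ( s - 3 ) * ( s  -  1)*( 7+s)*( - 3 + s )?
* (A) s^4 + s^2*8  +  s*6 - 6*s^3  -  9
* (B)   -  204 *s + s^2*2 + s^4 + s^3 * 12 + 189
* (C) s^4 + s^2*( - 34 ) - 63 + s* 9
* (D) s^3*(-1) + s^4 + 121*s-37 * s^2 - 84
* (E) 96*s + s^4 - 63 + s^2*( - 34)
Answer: E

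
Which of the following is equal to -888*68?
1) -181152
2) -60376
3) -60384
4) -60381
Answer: 3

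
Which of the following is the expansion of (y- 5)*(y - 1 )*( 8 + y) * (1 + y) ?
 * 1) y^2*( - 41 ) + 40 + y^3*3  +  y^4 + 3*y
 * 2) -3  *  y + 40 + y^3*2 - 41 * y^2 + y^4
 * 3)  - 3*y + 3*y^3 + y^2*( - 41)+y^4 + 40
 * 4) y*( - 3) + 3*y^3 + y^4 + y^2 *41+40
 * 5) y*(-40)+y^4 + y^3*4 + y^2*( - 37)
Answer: 3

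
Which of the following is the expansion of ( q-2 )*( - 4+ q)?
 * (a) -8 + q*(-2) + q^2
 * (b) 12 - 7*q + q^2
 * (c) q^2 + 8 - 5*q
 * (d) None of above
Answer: d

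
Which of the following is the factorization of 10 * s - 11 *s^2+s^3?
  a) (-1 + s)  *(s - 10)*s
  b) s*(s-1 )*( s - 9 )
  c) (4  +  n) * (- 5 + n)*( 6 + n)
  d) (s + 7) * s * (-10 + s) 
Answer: a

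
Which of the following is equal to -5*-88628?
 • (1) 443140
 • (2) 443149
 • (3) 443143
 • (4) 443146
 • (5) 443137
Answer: 1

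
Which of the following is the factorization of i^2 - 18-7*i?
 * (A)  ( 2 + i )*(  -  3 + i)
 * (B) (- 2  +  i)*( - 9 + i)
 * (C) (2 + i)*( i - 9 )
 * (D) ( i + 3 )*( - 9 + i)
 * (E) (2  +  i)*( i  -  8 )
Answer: C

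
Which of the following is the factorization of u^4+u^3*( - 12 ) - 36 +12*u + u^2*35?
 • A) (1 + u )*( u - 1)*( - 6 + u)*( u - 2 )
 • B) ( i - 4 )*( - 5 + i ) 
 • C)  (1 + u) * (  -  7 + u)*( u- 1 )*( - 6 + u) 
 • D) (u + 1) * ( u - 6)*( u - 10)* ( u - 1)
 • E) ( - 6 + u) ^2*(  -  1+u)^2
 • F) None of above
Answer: F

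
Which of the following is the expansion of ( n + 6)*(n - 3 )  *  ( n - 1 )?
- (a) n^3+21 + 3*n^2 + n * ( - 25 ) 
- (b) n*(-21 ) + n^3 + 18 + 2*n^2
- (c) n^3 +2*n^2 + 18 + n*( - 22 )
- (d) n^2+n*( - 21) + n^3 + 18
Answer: b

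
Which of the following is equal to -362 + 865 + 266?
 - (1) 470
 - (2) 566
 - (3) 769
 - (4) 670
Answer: 3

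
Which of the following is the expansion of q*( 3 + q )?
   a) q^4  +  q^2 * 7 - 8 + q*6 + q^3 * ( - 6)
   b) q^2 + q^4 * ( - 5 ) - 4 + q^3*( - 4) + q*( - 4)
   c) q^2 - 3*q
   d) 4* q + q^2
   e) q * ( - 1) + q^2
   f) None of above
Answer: f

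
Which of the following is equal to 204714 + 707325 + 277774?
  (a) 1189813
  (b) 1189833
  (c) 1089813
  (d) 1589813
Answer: a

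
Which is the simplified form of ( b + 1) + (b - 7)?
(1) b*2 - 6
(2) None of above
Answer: 1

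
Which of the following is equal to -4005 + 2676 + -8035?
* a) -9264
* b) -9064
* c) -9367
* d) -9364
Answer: d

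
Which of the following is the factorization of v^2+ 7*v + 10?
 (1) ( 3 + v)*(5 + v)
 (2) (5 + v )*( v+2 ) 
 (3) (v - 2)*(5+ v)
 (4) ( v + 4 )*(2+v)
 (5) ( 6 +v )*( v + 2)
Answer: 2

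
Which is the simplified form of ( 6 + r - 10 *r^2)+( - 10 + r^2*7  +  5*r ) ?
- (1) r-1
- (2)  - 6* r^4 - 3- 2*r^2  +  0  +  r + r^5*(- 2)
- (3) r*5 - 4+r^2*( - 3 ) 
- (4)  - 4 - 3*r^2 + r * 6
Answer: 4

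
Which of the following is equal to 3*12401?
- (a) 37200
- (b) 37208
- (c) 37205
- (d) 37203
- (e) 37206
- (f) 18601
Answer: d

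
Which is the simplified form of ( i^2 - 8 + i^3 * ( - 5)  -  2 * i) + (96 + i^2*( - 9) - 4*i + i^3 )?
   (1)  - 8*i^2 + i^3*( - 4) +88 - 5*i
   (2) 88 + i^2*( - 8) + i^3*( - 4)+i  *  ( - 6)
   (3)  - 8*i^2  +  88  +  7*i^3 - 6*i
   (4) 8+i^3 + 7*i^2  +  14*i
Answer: 2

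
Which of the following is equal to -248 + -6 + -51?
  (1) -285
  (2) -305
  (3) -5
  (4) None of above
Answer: 2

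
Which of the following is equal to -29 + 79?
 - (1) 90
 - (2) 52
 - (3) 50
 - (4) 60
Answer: 3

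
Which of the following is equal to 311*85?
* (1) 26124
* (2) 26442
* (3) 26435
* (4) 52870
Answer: 3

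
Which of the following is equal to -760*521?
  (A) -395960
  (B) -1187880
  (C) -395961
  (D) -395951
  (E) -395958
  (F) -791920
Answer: A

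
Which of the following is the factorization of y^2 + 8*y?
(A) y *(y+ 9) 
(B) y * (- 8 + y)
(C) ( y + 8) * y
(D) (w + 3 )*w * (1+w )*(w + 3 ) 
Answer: C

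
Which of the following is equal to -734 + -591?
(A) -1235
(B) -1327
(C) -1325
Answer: C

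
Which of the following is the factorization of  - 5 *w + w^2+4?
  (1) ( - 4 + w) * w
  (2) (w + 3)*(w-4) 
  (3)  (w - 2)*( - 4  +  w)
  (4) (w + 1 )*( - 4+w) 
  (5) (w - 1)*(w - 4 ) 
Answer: 5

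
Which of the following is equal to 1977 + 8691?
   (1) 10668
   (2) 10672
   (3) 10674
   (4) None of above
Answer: 1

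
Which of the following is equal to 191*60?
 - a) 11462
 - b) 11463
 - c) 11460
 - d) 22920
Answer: c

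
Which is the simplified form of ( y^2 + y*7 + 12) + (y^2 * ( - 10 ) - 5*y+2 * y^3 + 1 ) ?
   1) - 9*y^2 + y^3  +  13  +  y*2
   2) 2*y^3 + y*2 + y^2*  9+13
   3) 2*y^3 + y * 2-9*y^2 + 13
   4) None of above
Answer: 3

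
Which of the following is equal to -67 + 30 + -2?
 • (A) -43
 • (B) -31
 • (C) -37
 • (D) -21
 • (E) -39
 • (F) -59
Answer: E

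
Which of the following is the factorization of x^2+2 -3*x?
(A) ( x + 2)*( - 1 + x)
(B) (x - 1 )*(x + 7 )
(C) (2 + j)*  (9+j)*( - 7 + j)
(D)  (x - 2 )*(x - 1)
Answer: D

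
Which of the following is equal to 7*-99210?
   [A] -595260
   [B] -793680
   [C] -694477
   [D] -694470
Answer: D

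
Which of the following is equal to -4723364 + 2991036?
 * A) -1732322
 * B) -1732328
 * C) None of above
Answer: B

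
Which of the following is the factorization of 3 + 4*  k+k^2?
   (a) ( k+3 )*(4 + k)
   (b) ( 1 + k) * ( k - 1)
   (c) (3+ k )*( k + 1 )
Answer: c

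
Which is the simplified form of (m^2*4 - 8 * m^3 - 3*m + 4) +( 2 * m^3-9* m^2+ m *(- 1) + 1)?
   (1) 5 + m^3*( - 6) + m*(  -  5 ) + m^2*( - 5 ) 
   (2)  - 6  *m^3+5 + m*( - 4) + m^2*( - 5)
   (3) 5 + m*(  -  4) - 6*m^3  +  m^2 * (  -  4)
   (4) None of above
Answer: 2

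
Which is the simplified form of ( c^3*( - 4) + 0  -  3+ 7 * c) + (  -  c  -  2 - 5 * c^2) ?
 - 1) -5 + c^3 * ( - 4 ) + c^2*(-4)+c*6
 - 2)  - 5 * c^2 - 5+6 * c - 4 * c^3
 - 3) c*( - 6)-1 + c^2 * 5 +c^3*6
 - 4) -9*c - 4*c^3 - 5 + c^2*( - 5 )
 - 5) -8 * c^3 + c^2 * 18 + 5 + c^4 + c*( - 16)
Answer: 2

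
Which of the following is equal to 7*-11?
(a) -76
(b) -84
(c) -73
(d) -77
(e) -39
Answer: d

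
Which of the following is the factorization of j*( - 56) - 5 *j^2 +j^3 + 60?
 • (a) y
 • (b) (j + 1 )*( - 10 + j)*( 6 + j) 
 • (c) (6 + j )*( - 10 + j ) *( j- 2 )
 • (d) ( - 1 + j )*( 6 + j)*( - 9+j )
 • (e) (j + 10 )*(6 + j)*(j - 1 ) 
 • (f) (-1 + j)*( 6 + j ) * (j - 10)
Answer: f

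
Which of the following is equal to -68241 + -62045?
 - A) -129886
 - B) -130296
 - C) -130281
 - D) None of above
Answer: D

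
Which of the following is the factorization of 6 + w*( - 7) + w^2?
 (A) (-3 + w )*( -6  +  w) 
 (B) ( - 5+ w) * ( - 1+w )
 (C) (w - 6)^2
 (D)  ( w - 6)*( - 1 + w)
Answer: D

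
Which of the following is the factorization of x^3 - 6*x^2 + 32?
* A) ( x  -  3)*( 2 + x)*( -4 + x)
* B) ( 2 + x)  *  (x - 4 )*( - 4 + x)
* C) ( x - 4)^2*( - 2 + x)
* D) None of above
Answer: B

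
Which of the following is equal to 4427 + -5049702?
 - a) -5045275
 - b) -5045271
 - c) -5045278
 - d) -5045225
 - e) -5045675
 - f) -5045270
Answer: a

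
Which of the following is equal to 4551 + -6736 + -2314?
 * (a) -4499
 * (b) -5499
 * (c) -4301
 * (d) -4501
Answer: a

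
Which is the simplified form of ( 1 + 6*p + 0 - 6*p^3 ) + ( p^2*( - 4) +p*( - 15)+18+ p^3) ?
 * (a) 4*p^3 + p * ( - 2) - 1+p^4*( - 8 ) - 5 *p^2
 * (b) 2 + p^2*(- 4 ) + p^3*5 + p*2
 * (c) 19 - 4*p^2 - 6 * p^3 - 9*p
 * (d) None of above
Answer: d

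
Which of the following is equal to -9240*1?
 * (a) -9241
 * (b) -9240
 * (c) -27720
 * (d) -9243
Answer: b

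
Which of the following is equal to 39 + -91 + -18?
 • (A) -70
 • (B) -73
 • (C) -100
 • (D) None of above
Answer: A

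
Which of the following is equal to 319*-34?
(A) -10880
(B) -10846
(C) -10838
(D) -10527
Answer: B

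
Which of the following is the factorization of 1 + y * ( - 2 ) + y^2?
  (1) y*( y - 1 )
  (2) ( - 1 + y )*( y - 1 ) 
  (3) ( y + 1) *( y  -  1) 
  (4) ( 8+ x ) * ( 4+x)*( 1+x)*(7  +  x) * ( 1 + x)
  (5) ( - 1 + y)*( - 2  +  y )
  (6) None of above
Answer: 2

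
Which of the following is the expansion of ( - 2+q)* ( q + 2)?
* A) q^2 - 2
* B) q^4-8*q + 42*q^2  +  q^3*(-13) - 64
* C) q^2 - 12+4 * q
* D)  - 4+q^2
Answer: D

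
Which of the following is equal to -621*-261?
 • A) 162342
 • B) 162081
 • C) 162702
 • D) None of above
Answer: B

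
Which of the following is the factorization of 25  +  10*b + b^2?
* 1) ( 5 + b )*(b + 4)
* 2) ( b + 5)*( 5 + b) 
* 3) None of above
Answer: 2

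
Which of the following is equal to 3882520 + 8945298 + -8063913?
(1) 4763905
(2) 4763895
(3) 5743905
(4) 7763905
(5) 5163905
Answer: 1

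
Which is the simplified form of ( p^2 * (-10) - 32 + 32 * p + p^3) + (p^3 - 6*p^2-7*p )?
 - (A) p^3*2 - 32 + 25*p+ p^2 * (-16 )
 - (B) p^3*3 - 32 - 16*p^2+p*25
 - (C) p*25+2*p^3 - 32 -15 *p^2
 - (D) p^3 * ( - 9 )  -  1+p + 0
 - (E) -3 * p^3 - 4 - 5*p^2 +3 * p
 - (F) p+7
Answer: A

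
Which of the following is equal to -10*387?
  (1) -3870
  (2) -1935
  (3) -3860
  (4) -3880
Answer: 1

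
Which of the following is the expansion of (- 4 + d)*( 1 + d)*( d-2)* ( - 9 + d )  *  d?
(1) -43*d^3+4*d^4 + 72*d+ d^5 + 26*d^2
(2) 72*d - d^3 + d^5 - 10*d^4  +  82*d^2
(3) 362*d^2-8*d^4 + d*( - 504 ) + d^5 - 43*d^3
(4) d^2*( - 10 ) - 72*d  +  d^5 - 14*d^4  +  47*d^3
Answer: 4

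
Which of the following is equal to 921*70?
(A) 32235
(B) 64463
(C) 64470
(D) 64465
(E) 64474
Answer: C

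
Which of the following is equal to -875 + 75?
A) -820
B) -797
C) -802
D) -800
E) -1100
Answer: D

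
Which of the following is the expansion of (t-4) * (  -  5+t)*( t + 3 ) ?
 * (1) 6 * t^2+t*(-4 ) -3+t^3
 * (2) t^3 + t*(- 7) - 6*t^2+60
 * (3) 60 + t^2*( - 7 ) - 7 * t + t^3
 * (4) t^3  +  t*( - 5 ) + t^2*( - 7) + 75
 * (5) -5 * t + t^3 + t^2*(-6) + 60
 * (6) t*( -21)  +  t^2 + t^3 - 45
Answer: 2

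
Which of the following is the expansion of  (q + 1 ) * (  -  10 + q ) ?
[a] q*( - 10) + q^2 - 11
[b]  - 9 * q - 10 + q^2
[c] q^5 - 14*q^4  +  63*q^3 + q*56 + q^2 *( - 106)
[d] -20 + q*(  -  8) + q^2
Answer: b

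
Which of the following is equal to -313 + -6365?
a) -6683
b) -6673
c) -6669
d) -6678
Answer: d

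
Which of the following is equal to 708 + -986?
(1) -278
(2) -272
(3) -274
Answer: 1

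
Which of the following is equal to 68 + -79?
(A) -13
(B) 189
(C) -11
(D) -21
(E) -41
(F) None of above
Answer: C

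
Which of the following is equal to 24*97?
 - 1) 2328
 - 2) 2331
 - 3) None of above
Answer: 1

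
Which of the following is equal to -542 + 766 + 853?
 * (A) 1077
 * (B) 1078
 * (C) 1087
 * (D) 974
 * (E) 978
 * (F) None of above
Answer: A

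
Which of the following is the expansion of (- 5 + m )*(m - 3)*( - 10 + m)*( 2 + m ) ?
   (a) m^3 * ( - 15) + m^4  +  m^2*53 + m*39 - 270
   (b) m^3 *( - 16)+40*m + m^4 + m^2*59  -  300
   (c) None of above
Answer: b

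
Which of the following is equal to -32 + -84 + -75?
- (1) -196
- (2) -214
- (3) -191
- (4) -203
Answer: 3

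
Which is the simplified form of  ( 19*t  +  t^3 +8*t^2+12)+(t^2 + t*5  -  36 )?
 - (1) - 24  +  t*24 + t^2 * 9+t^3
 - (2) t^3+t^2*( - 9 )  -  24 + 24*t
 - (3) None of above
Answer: 1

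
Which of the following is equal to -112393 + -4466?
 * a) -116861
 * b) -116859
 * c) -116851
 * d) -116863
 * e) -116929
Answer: b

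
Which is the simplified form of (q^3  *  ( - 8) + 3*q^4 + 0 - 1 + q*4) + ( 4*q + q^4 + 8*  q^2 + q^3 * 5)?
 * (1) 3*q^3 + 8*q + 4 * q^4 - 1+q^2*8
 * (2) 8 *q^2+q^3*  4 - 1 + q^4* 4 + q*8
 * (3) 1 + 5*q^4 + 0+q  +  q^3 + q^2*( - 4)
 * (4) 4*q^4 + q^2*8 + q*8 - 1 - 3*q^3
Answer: 4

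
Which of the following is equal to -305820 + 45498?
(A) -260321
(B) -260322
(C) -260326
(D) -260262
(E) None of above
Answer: B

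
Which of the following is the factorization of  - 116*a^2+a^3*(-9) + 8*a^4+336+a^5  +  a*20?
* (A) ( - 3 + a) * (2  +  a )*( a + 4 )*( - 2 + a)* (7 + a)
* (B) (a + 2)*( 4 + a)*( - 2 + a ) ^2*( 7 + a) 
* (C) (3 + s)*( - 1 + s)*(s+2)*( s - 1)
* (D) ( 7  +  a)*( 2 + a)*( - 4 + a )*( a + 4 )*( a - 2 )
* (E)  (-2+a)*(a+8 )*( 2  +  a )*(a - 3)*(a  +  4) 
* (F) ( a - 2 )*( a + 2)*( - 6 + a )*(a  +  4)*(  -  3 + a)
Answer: A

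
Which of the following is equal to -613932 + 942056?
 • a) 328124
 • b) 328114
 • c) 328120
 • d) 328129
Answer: a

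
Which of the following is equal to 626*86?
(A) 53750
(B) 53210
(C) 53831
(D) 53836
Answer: D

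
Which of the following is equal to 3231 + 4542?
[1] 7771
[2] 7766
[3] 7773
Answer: 3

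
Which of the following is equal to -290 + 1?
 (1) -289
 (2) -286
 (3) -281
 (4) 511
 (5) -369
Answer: 1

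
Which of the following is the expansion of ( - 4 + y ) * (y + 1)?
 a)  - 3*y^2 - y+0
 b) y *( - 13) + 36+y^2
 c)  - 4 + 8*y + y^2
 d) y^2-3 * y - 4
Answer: d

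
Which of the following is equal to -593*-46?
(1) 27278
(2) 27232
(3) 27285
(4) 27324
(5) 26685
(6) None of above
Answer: 1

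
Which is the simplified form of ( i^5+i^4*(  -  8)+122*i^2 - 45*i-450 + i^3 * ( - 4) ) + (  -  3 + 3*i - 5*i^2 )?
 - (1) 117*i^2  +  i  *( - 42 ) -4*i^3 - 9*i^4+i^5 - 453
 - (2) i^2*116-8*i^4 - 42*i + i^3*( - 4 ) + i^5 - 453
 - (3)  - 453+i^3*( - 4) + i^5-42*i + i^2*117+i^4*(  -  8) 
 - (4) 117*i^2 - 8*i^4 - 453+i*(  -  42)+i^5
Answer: 3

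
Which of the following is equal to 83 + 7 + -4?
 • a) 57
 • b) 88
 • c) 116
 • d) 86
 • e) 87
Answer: d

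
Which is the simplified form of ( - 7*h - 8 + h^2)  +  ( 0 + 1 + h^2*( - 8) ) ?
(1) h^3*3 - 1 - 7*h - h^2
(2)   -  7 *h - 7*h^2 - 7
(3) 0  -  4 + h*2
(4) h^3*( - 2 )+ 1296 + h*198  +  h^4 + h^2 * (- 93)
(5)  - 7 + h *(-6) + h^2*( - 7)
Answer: 2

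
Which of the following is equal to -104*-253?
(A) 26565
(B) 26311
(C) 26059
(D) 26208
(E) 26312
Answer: E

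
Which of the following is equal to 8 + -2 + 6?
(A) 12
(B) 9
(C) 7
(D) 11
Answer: A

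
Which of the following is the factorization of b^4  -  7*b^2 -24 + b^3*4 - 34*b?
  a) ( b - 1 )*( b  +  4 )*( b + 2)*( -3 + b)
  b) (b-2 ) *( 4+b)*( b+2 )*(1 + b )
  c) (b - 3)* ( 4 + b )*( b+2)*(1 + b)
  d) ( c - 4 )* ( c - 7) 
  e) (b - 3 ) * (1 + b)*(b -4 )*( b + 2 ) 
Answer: c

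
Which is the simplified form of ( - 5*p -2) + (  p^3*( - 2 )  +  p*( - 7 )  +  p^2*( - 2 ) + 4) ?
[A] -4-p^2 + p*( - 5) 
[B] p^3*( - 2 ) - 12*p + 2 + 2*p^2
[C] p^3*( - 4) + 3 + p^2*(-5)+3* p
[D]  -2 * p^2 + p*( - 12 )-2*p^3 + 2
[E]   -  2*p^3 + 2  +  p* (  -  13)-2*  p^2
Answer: D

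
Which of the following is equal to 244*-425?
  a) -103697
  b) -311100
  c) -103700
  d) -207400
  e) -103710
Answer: c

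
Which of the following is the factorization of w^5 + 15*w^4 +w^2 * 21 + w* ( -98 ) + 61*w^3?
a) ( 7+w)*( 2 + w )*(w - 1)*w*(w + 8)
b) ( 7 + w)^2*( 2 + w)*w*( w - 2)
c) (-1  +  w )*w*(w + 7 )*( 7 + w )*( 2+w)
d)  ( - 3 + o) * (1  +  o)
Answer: c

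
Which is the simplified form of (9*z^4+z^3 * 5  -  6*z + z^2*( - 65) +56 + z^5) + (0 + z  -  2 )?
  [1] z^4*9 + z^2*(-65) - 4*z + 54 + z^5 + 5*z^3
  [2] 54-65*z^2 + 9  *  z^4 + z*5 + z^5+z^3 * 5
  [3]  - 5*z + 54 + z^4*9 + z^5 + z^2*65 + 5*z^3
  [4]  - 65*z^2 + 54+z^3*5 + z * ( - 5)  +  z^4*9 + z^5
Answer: 4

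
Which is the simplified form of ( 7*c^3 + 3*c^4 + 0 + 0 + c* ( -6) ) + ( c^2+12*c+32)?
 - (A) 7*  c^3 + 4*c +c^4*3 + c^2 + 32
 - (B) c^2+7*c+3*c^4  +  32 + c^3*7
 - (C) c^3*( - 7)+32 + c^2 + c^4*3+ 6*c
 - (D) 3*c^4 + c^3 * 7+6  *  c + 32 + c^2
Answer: D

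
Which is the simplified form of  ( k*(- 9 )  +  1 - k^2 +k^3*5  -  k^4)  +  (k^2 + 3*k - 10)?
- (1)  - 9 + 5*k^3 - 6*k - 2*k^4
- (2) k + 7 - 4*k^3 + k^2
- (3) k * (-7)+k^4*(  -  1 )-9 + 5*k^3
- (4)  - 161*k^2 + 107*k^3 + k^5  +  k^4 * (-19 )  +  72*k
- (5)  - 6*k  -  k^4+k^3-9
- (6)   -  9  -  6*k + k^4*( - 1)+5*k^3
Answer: 6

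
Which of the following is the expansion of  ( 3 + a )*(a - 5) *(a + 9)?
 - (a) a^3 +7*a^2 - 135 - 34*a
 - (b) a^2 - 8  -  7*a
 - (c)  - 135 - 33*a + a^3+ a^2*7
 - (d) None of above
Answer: c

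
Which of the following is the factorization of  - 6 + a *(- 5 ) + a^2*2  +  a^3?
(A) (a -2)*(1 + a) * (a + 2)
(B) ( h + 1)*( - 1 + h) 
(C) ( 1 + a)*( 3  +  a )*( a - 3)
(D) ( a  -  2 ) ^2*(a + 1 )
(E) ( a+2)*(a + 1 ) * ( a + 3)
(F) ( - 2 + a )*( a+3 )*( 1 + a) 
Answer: F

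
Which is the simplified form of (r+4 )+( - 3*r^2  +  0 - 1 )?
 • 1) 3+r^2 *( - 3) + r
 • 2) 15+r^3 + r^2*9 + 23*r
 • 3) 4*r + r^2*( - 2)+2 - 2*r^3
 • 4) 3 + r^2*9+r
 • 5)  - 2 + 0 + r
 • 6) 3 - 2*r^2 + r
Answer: 1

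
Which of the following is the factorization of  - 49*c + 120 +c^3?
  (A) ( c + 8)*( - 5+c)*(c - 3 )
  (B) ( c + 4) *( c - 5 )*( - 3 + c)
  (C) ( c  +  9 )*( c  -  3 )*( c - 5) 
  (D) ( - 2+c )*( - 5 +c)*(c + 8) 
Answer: A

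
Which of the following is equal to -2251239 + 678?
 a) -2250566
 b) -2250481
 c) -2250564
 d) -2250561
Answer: d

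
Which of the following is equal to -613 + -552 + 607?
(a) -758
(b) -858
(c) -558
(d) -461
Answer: c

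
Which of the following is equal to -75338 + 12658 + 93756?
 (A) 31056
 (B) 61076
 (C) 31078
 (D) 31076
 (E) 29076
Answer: D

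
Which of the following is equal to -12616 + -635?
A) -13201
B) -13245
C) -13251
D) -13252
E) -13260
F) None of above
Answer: C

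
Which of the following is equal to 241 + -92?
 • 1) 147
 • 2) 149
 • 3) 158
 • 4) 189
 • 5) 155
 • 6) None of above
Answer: 2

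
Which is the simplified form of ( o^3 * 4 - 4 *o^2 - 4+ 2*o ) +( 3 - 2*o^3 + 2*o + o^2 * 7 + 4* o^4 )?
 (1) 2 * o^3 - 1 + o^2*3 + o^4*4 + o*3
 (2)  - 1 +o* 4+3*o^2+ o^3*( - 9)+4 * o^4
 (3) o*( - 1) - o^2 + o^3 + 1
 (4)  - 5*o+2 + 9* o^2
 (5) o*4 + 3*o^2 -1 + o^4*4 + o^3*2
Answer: 5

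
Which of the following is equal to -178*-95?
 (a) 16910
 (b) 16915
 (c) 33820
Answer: a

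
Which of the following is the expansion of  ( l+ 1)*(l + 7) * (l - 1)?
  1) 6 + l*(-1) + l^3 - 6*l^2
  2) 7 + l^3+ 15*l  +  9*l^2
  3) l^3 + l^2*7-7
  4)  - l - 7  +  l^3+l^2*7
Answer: 4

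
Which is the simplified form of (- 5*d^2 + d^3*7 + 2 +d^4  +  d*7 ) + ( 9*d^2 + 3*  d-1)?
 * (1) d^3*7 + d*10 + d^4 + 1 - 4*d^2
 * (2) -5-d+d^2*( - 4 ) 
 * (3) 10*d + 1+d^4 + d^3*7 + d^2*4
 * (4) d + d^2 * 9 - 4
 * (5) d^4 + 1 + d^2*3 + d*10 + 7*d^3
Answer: 3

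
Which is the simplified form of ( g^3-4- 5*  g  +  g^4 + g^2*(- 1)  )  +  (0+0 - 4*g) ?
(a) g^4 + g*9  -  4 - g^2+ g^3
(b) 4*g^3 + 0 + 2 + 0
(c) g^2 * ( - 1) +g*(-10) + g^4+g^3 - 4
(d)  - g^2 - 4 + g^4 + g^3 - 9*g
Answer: d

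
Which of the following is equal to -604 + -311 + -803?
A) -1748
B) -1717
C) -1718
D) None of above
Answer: C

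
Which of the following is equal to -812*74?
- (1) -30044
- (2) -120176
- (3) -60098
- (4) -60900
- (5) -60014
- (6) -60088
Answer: 6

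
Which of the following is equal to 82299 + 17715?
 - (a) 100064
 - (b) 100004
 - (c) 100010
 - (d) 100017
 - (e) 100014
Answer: e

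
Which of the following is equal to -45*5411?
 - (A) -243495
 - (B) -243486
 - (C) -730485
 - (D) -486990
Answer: A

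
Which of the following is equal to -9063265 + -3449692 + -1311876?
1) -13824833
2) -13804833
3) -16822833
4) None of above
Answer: 1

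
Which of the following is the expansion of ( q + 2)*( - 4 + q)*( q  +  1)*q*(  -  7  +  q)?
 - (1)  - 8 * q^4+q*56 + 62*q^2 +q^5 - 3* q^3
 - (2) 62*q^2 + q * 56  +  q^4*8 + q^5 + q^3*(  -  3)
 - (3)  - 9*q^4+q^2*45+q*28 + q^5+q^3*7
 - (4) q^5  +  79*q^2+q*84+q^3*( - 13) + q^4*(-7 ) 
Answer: 1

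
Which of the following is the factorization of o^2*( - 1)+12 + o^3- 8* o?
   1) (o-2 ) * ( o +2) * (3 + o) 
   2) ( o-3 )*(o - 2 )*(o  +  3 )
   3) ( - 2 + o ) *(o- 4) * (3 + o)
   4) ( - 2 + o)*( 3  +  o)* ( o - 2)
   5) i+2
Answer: 4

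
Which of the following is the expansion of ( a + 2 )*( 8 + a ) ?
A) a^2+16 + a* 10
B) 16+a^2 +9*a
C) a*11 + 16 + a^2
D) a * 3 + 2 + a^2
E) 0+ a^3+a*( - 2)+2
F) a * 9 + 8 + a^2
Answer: A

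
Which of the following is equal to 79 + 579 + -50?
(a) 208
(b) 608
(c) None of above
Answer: b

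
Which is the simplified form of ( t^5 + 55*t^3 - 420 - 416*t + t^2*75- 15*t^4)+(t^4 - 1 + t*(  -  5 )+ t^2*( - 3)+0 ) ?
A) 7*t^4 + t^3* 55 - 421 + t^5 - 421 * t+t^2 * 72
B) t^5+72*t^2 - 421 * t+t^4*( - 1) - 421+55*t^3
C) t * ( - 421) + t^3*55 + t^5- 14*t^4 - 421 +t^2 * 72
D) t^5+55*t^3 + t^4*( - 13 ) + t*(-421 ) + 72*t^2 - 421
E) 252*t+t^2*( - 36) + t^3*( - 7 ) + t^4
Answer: C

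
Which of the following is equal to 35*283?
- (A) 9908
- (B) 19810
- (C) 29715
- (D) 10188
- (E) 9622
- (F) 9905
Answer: F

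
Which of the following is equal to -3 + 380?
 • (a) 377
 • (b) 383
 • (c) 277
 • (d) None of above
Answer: a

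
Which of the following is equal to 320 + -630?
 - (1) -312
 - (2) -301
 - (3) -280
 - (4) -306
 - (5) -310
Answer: 5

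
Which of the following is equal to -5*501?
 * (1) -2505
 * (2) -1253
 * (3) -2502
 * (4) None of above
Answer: 1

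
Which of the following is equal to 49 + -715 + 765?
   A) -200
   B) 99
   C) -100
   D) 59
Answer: B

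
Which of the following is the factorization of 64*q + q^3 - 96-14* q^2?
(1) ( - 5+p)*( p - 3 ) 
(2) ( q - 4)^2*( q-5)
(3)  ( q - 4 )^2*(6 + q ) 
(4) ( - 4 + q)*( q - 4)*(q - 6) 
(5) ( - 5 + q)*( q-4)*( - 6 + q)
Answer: 4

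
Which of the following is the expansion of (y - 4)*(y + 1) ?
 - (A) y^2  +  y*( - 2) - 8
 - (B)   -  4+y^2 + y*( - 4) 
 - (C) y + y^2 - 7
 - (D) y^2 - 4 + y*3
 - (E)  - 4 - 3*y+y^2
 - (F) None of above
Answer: E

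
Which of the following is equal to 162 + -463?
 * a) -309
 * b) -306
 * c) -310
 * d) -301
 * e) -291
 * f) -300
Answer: d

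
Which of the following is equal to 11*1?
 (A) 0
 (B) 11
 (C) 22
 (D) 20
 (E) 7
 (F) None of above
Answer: B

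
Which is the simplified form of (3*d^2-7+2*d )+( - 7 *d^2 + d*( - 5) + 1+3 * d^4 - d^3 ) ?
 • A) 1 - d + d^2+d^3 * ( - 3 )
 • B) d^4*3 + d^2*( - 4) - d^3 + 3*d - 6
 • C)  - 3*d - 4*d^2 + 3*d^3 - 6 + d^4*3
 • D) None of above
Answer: D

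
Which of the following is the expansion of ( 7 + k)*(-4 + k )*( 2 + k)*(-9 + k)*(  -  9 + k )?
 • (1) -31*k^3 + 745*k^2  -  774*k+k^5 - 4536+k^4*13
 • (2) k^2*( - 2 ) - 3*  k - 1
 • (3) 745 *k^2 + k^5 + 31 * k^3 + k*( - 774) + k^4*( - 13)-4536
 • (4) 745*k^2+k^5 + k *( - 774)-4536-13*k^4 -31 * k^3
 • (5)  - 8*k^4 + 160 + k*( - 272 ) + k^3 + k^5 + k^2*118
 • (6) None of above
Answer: 4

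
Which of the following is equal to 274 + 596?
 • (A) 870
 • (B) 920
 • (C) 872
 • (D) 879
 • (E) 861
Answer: A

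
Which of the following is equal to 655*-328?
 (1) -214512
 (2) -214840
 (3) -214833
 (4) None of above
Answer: 2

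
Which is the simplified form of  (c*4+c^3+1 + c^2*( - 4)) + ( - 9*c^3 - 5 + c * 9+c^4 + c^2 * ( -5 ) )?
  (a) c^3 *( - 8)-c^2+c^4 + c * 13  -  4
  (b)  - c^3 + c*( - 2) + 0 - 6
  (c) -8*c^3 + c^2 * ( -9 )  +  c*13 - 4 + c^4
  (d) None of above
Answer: c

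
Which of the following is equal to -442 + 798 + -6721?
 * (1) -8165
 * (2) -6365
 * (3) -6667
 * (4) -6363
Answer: 2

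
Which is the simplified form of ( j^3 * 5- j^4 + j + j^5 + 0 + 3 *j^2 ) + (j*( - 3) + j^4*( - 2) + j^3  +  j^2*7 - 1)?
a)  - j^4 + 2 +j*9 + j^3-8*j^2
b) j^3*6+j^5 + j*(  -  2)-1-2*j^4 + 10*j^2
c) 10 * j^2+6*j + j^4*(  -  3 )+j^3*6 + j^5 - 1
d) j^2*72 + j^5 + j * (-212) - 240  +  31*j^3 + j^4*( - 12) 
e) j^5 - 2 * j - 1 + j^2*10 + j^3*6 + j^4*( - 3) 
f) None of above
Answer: e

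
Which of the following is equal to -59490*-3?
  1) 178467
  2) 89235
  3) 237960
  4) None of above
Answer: 4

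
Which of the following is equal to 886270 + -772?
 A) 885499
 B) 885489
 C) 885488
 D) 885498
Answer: D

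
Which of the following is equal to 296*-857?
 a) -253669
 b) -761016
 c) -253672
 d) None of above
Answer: c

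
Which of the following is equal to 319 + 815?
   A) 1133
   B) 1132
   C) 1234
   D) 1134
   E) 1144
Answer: D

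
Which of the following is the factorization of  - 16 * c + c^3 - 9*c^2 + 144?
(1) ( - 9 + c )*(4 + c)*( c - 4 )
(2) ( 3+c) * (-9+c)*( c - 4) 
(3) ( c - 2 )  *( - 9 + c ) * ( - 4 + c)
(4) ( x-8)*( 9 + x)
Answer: 1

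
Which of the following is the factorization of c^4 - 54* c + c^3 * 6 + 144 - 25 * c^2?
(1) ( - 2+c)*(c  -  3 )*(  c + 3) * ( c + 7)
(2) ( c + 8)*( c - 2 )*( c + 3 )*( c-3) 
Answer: 2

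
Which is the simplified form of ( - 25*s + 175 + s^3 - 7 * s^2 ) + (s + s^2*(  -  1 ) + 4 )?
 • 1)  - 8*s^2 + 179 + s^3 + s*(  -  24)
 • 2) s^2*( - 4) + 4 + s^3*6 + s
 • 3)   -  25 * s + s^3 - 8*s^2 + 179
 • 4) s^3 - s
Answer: 1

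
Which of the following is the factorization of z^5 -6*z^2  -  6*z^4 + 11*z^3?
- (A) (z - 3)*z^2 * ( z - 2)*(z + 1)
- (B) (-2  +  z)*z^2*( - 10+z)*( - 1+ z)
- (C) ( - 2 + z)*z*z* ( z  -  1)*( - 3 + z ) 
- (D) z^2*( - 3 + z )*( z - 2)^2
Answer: C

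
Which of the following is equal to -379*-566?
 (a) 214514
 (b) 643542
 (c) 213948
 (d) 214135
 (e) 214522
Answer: a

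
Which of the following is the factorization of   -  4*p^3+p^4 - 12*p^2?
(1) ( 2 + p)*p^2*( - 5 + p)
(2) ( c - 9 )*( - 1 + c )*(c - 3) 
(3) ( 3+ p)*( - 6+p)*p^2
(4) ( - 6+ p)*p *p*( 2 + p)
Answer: 4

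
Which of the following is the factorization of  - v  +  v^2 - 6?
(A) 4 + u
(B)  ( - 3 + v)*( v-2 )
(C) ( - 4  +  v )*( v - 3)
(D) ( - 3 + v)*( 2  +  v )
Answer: D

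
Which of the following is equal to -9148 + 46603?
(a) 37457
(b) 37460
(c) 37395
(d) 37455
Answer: d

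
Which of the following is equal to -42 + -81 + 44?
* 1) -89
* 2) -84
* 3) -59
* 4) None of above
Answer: 4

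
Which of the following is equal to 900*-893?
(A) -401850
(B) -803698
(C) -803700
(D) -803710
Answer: C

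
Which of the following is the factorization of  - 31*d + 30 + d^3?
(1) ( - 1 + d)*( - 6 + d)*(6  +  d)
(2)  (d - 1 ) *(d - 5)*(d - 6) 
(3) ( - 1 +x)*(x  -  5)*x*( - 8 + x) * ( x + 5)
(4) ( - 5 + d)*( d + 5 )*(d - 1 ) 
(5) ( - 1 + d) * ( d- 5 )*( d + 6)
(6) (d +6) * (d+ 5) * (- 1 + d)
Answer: 5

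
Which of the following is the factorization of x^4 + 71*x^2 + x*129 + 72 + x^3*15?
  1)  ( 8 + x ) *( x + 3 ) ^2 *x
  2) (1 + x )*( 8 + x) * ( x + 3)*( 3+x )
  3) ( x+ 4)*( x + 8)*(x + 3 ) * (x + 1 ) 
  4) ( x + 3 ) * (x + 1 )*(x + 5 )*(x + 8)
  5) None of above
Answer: 2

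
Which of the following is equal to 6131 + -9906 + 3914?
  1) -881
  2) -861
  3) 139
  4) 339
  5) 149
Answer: 3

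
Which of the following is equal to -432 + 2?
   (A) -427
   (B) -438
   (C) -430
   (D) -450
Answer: C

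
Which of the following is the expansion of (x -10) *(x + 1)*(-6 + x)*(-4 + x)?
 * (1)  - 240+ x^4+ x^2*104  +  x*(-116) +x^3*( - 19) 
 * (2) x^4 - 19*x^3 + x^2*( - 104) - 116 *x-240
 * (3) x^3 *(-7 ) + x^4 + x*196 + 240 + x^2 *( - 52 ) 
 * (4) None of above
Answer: 1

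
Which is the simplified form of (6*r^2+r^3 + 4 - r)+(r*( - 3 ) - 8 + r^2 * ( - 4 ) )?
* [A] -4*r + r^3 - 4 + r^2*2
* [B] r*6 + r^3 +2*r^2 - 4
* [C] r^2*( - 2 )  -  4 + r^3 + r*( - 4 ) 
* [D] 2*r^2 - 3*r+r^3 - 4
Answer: A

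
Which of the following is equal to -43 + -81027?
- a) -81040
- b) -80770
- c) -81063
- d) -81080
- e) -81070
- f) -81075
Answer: e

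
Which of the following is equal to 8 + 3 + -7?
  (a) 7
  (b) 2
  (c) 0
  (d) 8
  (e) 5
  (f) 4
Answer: f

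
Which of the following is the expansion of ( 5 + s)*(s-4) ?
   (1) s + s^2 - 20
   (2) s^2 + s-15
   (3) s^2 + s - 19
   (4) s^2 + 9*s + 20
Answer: 1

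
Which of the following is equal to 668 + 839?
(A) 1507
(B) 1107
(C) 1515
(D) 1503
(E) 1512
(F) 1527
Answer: A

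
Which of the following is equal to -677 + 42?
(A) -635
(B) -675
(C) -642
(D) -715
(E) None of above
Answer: A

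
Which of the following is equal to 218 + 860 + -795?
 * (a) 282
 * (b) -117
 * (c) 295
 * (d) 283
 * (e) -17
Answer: d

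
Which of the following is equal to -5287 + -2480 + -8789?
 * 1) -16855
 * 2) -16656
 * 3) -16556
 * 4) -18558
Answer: 3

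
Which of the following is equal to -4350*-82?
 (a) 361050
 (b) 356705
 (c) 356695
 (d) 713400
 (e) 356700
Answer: e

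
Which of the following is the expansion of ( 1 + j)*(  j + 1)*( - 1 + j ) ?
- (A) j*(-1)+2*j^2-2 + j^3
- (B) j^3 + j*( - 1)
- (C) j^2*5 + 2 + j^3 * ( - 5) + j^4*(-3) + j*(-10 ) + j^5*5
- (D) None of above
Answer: D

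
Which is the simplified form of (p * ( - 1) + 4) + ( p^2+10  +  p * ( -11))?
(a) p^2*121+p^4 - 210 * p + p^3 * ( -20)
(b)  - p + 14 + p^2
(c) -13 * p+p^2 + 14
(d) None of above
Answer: d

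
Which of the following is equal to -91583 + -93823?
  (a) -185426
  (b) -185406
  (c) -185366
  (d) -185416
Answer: b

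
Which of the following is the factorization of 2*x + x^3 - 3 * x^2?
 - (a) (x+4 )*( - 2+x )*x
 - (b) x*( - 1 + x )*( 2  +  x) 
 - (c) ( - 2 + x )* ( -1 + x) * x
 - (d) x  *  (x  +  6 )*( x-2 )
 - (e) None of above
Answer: c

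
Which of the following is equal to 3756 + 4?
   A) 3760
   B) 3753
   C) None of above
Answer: A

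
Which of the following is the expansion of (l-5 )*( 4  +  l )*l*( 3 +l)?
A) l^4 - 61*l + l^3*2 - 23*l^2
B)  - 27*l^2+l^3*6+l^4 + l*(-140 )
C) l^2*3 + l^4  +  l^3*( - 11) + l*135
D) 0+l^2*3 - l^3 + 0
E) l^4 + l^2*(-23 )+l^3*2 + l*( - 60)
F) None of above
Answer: E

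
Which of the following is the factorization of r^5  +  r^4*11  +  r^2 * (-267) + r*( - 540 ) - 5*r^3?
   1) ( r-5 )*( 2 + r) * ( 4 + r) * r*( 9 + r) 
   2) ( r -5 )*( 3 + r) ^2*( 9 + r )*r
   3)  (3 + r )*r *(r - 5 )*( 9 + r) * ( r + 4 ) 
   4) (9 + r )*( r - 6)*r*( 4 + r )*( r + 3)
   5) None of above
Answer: 3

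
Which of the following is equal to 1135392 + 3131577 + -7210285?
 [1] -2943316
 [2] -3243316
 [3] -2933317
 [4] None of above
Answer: 1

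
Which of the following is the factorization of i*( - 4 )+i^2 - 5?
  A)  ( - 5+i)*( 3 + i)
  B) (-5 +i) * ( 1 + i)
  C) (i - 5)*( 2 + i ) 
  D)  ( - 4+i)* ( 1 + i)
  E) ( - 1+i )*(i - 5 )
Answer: B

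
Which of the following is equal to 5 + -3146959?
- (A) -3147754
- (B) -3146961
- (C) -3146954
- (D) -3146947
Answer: C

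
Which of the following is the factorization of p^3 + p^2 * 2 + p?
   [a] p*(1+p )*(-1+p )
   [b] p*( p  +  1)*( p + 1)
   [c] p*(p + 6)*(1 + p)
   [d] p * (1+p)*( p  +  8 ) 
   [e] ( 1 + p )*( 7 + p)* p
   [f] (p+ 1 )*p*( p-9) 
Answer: b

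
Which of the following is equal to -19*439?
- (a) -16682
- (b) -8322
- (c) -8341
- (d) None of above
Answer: c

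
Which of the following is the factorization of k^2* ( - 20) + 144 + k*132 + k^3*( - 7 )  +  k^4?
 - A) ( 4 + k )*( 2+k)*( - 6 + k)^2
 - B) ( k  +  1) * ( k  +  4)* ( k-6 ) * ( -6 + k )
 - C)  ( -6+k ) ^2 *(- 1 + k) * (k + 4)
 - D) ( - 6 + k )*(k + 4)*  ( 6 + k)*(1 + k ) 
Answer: B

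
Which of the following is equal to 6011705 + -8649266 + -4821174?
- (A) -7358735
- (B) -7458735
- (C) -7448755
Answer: B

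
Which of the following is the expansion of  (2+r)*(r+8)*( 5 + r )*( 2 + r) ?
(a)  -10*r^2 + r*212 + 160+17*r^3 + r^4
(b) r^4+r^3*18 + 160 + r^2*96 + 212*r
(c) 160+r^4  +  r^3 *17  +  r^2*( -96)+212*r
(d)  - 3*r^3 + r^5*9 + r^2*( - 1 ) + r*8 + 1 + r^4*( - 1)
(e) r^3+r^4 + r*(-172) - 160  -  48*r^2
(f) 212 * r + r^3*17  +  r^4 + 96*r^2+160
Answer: f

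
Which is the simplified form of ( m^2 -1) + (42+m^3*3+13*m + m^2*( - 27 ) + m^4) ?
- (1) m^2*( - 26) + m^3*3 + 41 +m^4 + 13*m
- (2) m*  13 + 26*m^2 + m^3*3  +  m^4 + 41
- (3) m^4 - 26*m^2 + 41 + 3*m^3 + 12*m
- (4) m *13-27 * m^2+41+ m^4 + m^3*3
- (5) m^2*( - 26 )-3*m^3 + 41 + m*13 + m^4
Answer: 1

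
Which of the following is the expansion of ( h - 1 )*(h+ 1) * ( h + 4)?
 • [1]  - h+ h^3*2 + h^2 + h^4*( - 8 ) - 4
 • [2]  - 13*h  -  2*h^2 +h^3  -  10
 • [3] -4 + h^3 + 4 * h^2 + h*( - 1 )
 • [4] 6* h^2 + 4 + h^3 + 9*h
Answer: 3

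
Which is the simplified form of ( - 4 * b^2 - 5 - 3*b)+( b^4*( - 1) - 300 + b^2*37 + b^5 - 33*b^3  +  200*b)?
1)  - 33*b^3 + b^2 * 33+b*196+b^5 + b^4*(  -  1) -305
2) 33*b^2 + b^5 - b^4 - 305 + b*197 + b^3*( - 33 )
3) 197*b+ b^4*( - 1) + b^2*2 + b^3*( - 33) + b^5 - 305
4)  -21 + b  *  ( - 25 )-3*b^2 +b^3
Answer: 2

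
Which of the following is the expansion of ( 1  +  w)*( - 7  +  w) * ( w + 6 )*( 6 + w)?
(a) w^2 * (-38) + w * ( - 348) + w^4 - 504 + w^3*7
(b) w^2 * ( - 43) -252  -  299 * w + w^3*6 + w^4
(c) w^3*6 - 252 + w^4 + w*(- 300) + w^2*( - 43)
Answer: c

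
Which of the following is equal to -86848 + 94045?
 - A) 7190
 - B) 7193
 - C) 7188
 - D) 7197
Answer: D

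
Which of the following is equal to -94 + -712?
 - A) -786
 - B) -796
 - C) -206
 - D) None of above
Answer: D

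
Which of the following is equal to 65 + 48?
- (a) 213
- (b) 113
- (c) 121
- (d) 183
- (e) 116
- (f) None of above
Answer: b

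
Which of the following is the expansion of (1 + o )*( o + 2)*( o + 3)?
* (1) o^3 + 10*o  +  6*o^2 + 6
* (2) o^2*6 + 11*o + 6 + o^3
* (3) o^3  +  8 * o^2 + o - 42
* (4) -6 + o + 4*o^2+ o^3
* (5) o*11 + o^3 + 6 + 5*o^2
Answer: 2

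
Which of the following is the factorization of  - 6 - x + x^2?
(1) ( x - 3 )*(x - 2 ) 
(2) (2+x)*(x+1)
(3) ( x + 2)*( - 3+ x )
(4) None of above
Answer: 3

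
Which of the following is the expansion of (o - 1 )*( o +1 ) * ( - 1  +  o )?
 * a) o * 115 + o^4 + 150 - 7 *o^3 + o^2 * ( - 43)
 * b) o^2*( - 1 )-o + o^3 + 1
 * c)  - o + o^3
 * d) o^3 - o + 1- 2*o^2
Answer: b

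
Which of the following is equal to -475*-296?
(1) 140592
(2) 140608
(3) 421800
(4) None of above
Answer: 4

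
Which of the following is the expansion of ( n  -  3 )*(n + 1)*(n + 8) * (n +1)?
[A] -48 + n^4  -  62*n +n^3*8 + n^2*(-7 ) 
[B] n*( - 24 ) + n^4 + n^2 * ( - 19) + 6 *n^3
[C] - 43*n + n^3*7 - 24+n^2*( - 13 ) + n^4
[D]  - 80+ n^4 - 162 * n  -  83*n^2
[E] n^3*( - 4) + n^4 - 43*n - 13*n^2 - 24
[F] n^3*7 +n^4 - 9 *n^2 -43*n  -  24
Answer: C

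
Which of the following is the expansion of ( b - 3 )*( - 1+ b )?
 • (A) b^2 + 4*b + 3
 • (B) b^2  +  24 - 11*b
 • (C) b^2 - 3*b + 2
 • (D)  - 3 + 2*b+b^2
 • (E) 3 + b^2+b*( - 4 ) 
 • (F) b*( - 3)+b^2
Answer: E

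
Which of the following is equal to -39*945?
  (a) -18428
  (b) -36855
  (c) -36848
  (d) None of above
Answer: b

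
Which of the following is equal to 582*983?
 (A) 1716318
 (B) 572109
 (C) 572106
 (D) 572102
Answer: C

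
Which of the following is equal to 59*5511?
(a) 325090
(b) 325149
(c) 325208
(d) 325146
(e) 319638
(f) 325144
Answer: b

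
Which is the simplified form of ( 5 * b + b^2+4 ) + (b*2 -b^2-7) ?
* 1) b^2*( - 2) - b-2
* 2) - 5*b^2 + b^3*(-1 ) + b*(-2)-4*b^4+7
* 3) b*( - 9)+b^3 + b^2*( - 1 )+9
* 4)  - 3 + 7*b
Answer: 4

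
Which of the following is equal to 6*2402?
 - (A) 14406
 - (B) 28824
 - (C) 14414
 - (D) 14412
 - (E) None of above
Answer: D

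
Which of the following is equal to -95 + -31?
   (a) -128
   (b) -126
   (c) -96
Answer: b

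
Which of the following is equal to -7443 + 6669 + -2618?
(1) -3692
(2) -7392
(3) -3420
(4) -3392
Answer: 4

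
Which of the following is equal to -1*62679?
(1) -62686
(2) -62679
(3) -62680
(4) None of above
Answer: 2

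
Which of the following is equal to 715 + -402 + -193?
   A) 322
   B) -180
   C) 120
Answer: C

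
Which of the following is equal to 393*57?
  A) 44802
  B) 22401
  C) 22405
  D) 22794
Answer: B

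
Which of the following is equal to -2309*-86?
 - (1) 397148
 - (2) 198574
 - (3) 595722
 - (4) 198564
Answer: 2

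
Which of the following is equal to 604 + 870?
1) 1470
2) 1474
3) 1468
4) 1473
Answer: 2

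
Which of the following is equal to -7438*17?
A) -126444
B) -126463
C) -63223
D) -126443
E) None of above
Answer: E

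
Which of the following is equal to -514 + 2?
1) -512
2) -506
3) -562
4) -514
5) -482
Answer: 1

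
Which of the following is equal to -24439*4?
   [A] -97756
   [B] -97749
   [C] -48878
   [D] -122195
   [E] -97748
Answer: A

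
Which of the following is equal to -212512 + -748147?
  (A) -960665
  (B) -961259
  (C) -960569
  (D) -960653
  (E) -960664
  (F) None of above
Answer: F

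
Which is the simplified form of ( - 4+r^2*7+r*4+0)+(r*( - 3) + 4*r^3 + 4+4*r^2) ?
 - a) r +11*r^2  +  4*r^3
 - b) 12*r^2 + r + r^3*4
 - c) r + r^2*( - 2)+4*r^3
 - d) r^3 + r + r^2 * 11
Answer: a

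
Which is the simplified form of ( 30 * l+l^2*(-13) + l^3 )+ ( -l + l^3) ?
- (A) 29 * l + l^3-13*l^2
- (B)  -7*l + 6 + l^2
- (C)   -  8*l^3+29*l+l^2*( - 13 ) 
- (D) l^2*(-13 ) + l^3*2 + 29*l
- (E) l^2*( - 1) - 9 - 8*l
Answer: D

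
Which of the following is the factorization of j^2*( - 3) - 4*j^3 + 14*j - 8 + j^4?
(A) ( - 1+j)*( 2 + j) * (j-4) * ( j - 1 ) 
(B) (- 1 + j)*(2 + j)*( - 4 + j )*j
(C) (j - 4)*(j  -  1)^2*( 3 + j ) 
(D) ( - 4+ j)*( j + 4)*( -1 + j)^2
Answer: A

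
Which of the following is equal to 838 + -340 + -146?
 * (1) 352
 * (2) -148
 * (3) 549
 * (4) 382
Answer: 1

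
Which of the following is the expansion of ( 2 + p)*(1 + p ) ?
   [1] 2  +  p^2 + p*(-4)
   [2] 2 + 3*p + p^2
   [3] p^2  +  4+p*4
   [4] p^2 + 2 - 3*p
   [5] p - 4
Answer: 2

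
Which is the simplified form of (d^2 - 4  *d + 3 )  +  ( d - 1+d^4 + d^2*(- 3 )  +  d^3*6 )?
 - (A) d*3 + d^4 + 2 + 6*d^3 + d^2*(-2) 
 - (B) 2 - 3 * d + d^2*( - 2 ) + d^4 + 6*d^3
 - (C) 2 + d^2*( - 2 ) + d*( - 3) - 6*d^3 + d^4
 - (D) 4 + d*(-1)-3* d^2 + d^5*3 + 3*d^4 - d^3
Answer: B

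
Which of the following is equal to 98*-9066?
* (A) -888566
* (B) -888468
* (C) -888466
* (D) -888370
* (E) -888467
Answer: B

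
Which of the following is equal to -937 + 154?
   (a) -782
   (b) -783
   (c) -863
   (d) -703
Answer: b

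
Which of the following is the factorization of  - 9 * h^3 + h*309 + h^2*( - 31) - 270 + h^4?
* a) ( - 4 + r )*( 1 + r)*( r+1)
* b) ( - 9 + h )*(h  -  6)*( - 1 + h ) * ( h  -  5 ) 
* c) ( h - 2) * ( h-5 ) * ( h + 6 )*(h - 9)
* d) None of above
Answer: d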